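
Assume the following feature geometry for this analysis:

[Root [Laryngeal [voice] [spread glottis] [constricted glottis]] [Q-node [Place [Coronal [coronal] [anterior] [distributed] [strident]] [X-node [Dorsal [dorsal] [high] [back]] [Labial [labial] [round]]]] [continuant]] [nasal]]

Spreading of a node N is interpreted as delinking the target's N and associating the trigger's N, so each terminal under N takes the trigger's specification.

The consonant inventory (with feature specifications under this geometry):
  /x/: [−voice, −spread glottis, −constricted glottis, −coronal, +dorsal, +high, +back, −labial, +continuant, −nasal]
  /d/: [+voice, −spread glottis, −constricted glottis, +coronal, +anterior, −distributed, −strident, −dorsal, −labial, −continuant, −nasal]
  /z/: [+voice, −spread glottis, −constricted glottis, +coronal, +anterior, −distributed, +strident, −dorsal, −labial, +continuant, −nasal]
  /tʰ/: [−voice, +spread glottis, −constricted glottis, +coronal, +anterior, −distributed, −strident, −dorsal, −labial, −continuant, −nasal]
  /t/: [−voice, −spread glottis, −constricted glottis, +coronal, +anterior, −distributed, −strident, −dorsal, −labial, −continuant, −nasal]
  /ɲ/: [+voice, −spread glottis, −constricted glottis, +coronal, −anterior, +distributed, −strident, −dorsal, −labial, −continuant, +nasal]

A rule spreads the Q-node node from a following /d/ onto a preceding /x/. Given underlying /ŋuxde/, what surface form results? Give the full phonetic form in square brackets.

Q-node immediately or transitively dominates [coronal], [anterior], [distributed], [strident], [dorsal], [high], [back], [labial], [round], [continuant].
The target acquires /d/'s values for everything under Q-node — [+coronal], [+anterior], [−distributed], [−strident], [−dorsal], [−labial], [−continuant] — while keeping its own [voice], [spread glottis], [constricted glottis], ….
This feature bundle is that of [t], so /ŋuxde/ surfaces as [ŋutde].

[ŋutde]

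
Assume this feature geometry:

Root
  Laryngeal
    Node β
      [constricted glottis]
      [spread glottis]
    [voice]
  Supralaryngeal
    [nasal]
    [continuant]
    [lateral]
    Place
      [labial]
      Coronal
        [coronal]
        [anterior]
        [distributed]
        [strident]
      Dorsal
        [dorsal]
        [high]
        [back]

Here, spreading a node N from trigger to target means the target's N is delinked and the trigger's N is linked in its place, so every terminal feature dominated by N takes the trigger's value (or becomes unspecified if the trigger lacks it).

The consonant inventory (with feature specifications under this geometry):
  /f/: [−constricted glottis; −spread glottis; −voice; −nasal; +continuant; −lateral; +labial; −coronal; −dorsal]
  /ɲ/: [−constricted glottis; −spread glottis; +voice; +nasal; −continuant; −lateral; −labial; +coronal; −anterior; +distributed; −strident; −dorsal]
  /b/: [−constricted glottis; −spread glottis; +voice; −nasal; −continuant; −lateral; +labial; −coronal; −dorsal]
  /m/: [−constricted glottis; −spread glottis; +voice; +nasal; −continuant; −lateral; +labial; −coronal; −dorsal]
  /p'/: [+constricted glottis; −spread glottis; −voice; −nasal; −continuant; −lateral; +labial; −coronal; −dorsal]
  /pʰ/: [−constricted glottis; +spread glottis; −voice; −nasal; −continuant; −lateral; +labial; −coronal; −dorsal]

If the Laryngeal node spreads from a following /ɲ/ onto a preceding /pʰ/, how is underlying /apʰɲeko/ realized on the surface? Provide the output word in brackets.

The Laryngeal node dominates the terminals [constricted glottis], [spread glottis], [voice].
After delinking /pʰ/'s Laryngeal and linking /ɲ/'s, the affected terminals become [−constricted glottis], [−spread glottis], [+voice]; [nasal], [continuant], [lateral], … (outside Laryngeal) are retained from /pʰ/.
The resulting bundle matches /b/ in the inventory; substituting it for /pʰ/ gives [abɲeko].

[abɲeko]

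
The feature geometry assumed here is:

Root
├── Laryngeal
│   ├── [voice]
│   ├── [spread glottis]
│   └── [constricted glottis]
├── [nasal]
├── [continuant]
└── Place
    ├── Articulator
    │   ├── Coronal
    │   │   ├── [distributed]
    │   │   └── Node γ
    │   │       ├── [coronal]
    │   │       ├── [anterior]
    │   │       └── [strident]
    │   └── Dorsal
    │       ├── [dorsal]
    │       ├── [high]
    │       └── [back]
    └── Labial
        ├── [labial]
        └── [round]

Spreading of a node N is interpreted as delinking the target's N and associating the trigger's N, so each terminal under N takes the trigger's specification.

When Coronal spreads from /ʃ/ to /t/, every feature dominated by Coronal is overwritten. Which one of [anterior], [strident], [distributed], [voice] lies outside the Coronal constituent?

Coronal dominates exactly [distributed], [coronal], [anterior], [strident].
Of the listed options, [strident], [anterior], [distributed] are among these and would be overwritten by spreading Coronal.
[voice] is not within the Coronal subtree (it hangs from Laryngeal), so /t/'s [voice] value survives.

[voice]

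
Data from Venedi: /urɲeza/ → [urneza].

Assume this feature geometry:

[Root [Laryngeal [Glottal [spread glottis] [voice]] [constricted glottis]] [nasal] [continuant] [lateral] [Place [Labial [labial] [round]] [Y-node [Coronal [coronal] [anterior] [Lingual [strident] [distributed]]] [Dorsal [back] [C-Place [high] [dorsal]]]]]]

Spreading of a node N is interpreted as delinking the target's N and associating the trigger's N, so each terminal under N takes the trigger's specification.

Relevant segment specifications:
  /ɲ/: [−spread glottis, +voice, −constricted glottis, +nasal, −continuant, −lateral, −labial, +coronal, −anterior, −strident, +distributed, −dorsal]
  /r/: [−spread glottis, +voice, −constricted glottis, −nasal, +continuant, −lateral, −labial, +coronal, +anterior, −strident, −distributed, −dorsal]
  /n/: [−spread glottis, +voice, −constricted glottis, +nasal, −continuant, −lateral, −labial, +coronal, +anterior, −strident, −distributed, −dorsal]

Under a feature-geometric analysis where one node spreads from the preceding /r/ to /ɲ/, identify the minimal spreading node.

Coronal

Comparing /ɲ/ with its surface form [n], the features that change are [anterior], [distributed].
In this geometry the lowest node dominating all of them is Coronal: every daughter of Coronal dominates only a proper subset, so no lower node suffices.
If Coronal spreads, every terminal under it takes /r/'s value, producing [n] as observed.
[nasal], [continuant] stay as in /ɲ/ although /r/ differs there, so no node dominating them spread; among the remaining candidates Coronal is the lowest that derives the output.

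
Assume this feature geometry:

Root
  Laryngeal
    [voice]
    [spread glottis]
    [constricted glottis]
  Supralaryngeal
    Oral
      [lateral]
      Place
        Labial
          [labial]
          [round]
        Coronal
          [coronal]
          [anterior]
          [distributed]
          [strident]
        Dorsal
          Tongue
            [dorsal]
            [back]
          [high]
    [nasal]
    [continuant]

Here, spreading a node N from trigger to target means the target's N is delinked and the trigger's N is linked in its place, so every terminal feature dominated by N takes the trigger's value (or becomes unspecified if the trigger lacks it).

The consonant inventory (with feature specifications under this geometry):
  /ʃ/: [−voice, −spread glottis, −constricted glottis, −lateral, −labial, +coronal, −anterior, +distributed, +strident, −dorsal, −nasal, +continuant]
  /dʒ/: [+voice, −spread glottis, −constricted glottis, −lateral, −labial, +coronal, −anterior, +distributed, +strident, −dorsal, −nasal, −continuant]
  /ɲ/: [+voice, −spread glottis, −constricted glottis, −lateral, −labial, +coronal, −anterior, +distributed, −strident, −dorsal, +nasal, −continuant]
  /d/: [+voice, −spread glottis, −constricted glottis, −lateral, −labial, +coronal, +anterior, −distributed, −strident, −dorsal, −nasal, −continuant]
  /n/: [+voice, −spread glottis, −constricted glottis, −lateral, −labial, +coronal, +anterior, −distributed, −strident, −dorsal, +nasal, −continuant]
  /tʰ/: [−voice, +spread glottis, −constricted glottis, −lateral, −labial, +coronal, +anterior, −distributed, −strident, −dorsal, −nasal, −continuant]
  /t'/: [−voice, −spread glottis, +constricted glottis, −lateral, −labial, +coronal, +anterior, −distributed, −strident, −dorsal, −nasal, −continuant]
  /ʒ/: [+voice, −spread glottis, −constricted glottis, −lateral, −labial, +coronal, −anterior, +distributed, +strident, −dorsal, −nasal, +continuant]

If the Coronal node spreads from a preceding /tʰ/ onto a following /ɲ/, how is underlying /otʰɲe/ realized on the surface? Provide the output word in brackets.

The Coronal node dominates the terminals [coronal], [anterior], [distributed], [strident].
After delinking /ɲ/'s Coronal and linking /tʰ/'s, the affected terminals become [+coronal], [+anterior], [−distributed], [−strident]; [voice], [spread glottis], [constricted glottis], … (outside Coronal) are retained from /ɲ/.
Among the inventory, only /n/ has exactly this specification, giving the surface form [otʰne].

[otʰne]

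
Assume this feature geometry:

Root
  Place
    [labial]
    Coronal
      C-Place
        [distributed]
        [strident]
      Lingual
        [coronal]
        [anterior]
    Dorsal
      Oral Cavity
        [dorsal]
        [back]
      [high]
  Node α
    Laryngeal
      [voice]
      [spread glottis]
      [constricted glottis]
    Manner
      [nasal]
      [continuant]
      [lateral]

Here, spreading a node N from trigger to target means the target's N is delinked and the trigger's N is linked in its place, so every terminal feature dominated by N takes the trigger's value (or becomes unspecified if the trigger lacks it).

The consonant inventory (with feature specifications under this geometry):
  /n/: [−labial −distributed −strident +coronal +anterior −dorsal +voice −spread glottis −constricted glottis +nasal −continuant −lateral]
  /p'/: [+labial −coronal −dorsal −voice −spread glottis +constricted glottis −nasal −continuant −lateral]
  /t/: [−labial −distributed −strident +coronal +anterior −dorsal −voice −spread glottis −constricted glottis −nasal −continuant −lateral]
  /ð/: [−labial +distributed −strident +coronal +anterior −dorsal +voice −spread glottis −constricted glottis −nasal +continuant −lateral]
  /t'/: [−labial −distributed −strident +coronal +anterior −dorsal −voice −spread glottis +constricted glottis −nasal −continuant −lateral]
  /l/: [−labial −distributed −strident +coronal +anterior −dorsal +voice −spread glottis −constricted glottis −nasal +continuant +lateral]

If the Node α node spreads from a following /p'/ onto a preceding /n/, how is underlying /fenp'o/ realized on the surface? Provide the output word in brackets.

[fet'p'o]

The Node α node dominates the terminals [voice], [spread glottis], [constricted glottis], [nasal], [continuant], [lateral].
After delinking /n/'s Node α and linking /p'/'s, the affected terminals become [−voice], [−spread glottis], [+constricted glottis], [−nasal], [−continuant], [−lateral]; [labial], [distributed], [strident], … (outside Node α) are retained from /n/.
Among the inventory, only /t'/ has exactly this specification, giving the surface form [fet'p'o].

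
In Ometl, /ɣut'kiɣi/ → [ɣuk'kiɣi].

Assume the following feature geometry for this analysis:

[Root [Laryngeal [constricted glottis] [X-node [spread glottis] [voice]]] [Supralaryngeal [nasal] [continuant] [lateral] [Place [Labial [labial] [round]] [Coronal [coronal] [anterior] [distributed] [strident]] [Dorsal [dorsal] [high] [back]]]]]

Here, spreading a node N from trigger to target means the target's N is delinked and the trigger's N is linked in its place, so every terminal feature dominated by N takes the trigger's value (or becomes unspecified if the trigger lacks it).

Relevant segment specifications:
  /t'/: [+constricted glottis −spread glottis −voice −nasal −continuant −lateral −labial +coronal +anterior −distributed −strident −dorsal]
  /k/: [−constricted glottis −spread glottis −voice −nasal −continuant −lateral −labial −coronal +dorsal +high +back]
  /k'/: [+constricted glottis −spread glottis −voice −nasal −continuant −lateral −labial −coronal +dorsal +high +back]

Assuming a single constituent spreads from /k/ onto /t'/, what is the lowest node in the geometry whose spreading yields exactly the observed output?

Place

Comparing /t'/ with its surface form [k'], the features that change are [coronal], [anterior], [distributed], [strident], [dorsal], [high], [back].
The smallest constituent containing every changed terminal is Place — each of its daughters lacks at least one of the affected features.
If Place spreads, every terminal under it takes /k/'s value, producing [k'] as observed.
[constricted glottis] stays as in /t'/ although /k/ differs there, so no node dominating it spread; among the remaining candidates Place is the lowest that derives the output.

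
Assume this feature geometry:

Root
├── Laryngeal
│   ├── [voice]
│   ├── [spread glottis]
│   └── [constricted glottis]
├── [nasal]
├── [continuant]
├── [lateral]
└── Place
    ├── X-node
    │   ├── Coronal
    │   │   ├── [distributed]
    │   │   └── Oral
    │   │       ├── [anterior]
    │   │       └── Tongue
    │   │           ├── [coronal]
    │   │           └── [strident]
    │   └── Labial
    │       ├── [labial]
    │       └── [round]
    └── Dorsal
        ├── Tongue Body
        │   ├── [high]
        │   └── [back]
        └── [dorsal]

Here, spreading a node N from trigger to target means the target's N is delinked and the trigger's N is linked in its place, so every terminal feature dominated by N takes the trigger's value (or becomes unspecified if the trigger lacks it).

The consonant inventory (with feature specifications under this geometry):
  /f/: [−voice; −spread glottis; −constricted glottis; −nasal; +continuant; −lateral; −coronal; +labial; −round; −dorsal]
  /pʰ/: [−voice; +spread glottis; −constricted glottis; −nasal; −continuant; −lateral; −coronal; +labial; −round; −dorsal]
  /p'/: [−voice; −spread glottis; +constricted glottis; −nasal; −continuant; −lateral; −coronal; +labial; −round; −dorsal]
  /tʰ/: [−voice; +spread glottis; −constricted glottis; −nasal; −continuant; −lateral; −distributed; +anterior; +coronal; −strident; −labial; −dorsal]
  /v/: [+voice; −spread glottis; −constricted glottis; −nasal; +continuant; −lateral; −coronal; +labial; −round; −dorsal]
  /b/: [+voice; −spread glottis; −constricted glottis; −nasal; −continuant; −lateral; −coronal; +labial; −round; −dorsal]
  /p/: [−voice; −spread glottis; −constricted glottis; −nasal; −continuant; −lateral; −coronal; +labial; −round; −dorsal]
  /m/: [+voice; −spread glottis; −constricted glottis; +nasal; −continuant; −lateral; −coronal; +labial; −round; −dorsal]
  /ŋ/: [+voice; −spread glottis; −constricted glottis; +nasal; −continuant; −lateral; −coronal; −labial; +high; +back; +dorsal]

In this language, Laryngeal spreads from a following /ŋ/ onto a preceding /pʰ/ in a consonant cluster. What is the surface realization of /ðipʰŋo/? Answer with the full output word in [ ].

[ðibŋo]

Terminals under Laryngeal in this geometry: [voice], [spread glottis], [constricted glottis].
The target acquires /ŋ/'s values for everything under Laryngeal — [+voice], [−spread glottis], [−constricted glottis] — while keeping its own [nasal], [continuant], [lateral], ….
The resulting bundle matches /b/ in the inventory; substituting it for /pʰ/ gives [ðibŋo].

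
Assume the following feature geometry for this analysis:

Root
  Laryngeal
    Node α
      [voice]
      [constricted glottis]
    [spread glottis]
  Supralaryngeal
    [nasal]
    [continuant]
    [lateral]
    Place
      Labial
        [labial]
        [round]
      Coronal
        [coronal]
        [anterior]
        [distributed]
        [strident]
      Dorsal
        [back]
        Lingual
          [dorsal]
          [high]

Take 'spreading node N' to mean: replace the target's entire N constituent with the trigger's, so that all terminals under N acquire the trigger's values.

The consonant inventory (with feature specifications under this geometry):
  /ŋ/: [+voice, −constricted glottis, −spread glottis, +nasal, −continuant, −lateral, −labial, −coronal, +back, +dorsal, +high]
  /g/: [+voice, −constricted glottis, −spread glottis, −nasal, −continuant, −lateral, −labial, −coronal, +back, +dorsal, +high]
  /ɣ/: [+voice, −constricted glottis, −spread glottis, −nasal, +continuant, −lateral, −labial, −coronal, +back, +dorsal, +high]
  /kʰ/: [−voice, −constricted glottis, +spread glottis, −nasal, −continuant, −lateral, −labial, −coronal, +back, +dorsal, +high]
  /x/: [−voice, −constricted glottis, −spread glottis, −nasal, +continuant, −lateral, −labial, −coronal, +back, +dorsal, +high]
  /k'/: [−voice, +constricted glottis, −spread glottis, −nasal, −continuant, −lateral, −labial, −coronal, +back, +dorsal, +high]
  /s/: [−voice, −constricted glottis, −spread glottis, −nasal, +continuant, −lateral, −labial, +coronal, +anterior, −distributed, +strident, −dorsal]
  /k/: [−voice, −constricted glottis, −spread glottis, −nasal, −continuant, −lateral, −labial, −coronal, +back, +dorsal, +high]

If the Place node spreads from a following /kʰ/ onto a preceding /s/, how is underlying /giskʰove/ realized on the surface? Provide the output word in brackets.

[gixkʰove]

Terminals under Place in this geometry: [labial], [round], [coronal], [anterior], [distributed], [strident], [back], [dorsal], [high].
After delinking /s/'s Place and linking /kʰ/'s, the affected terminals become [−labial], [−coronal], [+back], [+dorsal], [+high]; [voice], [constricted glottis], [spread glottis], … (outside Place) are retained from /s/.
The resulting bundle matches /x/ in the inventory; substituting it for /s/ gives [gixkʰove].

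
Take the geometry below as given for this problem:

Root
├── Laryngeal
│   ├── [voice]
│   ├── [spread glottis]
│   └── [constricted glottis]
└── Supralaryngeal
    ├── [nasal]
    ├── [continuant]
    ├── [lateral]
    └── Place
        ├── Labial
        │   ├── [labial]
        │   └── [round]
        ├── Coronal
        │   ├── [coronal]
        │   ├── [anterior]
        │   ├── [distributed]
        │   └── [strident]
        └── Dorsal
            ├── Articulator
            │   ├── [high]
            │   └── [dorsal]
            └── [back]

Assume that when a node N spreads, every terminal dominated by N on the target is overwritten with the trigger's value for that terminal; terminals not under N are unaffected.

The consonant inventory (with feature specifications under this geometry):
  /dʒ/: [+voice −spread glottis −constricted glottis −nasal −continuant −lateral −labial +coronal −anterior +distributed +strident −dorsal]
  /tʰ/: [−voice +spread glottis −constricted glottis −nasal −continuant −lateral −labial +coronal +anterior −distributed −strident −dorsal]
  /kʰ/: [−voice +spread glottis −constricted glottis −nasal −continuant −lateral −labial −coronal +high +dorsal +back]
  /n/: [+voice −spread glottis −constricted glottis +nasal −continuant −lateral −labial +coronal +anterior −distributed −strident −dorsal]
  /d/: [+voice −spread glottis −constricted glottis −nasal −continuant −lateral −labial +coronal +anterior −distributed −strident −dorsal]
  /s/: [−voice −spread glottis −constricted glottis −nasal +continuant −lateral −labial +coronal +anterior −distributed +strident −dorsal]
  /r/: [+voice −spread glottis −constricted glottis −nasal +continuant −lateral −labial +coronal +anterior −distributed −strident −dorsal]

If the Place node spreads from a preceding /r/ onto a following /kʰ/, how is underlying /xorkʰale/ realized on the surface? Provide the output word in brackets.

Place immediately or transitively dominates [labial], [round], [coronal], [anterior], [distributed], [strident], [high], [dorsal], [back].
Spreading Place from /r/ onto /kʰ/ replaces those values with /r/'s: [−labial], [+coronal], [+anterior], [−distributed], [−strident], [−dorsal]. Features outside Place ([voice], [spread glottis], [constricted glottis], …) stay as in /kʰ/.
The resulting bundle matches /tʰ/ in the inventory; substituting it for /kʰ/ gives [xortʰale].

[xortʰale]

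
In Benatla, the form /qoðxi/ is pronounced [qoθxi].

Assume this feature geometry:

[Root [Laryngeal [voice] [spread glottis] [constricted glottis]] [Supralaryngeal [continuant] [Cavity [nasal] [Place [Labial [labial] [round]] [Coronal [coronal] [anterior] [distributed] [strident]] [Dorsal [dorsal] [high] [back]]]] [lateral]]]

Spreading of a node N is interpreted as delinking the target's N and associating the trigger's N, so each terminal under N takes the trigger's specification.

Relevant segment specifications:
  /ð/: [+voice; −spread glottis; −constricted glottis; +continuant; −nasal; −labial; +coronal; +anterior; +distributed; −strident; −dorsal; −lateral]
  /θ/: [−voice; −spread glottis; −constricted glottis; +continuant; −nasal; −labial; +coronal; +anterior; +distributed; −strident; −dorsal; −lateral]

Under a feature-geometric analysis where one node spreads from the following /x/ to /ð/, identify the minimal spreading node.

/ð/ and [θ] differ in [voice]; every other specified feature is identical.
With a single altered terminal, the smallest constituent that could spread is that terminal — [voice].
Features on which the two segments disagree outside [voice], such as [dorsal], [coronal], are unchanged — nothing dominating them spread, and [voice] is the minimal sufficient constituent.

[voice]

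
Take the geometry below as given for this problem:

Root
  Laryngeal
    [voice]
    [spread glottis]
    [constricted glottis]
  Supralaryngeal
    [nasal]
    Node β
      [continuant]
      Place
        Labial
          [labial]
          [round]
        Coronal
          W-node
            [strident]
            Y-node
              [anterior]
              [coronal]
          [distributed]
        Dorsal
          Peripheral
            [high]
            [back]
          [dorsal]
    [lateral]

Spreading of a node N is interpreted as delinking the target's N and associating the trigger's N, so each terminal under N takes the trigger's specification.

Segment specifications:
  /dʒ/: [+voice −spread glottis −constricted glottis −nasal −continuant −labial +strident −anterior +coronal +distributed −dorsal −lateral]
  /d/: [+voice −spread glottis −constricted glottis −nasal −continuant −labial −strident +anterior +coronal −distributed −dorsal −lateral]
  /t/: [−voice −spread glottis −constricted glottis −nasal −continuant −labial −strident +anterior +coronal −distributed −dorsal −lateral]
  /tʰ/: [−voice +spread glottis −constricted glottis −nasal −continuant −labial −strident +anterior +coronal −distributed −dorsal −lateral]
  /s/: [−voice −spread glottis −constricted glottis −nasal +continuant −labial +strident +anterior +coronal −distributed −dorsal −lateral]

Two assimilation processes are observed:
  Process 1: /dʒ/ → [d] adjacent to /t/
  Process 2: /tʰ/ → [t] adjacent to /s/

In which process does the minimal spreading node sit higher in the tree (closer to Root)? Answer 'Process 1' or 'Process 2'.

In Process 1, [anterior], [distributed], [strident] change, so the minimal spreading node is Coronal at depth 4.
Process 2 alters [spread glottis]; the lowest dominating node is [spread glottis] (depth 2 from Root).
[spread glottis] is closer to Root than Coronal, so Process 2 spreads the higher node.

Process 2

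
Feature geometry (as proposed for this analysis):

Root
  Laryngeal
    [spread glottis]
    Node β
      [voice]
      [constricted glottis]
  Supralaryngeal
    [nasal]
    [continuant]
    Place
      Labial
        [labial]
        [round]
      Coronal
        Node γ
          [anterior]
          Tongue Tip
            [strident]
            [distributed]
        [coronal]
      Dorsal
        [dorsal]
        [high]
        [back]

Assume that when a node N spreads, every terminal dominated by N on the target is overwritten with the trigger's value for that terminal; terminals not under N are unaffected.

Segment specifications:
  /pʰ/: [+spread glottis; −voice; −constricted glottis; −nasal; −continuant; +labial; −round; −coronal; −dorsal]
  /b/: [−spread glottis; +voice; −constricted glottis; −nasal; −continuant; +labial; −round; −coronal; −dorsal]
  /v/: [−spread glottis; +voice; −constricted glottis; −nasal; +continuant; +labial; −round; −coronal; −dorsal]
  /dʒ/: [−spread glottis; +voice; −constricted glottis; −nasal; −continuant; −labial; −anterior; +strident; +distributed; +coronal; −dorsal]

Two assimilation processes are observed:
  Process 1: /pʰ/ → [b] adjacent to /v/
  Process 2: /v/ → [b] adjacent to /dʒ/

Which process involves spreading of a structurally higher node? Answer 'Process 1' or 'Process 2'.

Process 1 alters [voice], [spread glottis]; the lowest common ancestor is Laryngeal (depth 1 from Root).
In Process 2, [continuant] changes, so the minimal spreading node is [continuant] at depth 2.
Laryngeal (depth 1) sits above [continuant] (depth 2), making Process 1 the one with the higher spreading node.

Process 1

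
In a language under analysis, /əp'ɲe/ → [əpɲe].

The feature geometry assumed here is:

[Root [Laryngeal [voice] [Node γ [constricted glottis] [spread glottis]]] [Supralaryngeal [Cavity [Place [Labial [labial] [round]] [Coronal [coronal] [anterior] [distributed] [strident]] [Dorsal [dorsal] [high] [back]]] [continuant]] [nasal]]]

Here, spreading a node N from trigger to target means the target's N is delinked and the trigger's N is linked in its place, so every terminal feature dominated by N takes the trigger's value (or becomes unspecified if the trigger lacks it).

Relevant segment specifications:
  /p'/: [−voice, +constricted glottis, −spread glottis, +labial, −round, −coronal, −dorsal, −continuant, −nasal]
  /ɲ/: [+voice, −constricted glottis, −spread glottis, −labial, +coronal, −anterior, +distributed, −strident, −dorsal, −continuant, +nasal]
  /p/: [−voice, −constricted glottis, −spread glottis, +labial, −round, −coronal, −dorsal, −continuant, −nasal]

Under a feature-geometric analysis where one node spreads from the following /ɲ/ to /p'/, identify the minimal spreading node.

[constricted glottis]

The alternation /p'/ → [p] changes [constricted glottis] and nothing else.
Only a single terminal changes, and /ɲ/ supplies the new value, so [constricted glottis] itself is the minimal spreading constituent.
Features on which the two segments disagree outside [constricted glottis], such as [nasal], [labial], are unchanged — nothing dominating them spread, and [constricted glottis] is the minimal sufficient constituent.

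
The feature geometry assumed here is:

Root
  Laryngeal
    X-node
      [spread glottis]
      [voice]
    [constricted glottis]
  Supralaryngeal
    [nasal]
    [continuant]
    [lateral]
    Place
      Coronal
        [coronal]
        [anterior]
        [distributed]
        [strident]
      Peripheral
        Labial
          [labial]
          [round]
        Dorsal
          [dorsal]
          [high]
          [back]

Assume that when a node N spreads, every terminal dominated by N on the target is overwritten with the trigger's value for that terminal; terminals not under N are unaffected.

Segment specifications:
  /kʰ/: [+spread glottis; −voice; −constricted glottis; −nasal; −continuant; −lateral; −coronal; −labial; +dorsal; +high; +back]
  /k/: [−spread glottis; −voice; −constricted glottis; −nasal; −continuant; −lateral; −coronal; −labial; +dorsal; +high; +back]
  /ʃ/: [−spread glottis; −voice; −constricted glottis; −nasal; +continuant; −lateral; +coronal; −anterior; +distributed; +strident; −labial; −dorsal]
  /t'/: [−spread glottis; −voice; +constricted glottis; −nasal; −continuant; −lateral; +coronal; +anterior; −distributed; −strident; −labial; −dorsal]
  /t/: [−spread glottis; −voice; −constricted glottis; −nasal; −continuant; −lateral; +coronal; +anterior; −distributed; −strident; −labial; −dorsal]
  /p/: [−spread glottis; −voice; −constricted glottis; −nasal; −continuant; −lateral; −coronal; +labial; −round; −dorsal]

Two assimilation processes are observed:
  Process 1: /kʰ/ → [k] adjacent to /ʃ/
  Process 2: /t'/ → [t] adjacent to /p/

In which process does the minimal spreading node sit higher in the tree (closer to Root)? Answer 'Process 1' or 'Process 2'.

In Process 1, [spread glottis] changes, so the minimal spreading node is [spread glottis] at depth 3.
Process 2: the feature that changes is [constricted glottis]; the minimal node is [constricted glottis] (depth 2).
[constricted glottis] (depth 2) sits above [spread glottis] (depth 3), making Process 2 the one with the higher spreading node.

Process 2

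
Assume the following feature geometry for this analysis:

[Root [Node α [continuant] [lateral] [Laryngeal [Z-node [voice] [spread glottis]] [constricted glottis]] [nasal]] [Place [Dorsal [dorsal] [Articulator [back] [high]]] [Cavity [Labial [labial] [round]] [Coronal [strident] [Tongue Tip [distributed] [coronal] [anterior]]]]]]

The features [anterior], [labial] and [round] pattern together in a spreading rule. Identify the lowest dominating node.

Cavity

[anterior]: Root ▹ Place ▹ Cavity ▹ Coronal ▹ Tongue Tip ▹ [anterior].
[labial]: Root ▹ Place ▹ Cavity ▹ Labial ▹ [labial].
[round]: Root ▹ Place ▹ Cavity ▹ Labial ▹ [round].
These paths first converge at Cavity; no daughter of Cavity dominates all 3 features, so Cavity is the minimal constituent.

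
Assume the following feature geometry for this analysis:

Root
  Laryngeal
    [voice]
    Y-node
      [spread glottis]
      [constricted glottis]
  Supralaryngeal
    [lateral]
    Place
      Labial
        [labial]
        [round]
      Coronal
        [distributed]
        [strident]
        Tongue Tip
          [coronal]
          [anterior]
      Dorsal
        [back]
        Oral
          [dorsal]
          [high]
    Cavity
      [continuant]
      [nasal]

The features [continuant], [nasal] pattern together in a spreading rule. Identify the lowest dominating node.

[continuant] is immediately dominated by Cavity.
[nasal] is immediately dominated by Cavity.
The listed terminals split across distinct daughters of Cavity, so Cavity itself is the smallest node containing them all.

Cavity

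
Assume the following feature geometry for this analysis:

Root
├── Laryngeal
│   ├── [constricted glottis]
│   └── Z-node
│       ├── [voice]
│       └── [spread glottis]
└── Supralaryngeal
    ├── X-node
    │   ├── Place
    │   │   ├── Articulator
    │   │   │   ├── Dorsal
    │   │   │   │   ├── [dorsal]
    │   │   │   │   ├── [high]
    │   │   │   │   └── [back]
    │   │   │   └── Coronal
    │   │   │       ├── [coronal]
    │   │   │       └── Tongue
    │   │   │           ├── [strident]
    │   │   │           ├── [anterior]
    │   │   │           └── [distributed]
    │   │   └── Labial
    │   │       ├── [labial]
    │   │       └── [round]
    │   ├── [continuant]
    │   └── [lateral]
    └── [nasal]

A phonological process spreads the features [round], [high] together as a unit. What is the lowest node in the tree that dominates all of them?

Place

[round] is immediately dominated by Labial.
[high] is immediately dominated by Dorsal.
The lowest node appearing on every path is Place; each proper daughter of Place fails to dominate at least one of the listed features.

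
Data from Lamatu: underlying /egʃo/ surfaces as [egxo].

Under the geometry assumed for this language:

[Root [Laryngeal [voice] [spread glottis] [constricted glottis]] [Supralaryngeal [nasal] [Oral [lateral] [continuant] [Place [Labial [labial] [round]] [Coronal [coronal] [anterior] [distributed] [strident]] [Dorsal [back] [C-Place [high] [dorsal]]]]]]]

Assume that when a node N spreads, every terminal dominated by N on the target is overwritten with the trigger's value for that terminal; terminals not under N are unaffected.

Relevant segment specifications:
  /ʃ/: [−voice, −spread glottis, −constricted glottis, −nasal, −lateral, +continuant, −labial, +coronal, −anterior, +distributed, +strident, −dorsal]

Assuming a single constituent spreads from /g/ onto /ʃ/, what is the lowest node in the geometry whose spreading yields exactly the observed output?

Feature comparison: [coronal], [anterior], [distributed], [strident], [dorsal], [high], [back] differ between /ʃ/ and [x]; the remaining terminals match.
Tracing each changed feature up the tree, the paths first meet at Place; any lower node misses at least one of them.
If Place spreads, every terminal under it takes /g/'s value, producing [x] as observed.
Since [continuant] is preserved even though /g/ disagrees there, no node above Place spread.

Place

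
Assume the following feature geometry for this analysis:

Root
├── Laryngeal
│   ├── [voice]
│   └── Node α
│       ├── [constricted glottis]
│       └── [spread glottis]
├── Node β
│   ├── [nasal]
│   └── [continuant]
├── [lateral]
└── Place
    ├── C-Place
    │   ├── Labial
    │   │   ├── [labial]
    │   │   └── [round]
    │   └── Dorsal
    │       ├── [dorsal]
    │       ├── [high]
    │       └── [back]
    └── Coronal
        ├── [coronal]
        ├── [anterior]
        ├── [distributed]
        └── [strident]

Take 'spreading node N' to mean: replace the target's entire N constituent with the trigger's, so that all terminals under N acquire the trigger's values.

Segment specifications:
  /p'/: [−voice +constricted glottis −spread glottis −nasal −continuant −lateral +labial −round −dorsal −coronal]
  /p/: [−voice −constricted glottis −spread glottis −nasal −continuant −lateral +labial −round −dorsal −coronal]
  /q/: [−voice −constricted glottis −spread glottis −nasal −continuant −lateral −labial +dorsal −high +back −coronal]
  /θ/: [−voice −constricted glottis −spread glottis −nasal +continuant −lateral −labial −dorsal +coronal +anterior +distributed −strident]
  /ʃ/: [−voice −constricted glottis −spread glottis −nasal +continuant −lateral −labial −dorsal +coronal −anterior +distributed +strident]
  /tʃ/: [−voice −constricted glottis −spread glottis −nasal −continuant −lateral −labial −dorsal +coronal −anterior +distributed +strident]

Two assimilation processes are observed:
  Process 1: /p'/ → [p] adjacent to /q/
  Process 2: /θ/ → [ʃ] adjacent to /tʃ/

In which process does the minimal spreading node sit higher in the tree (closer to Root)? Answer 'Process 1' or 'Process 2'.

Process 2

Process 1 alters [constricted glottis]; the lowest dominating node is [constricted glottis] (depth 3 from Root).
In Process 2, [anterior], [strident] change, so the minimal spreading node is Coronal at depth 2.
Coronal (depth 2) sits above [constricted glottis] (depth 3), making Process 2 the one with the higher spreading node.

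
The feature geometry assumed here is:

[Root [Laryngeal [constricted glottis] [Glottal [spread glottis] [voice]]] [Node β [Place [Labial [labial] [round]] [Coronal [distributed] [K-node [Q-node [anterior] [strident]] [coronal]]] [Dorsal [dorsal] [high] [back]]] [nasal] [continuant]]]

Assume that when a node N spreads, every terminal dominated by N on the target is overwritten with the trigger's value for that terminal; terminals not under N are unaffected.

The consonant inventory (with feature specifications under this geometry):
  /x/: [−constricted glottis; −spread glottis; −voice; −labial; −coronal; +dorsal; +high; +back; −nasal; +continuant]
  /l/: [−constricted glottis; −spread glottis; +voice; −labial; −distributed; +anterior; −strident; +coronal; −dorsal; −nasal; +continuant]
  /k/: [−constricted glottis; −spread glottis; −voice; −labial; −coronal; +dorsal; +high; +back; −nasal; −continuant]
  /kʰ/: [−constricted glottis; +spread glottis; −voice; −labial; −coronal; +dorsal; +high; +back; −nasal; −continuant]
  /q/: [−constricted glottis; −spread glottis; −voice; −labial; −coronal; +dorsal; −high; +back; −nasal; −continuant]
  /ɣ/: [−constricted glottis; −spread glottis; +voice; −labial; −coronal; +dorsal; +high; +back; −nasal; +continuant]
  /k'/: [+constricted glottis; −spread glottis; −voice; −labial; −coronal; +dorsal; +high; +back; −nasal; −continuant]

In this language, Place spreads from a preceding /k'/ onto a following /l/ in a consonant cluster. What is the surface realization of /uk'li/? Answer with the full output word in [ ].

The Place node dominates the terminals [labial], [round], [distributed], [anterior], [strident], [coronal], [dorsal], [high], [back].
The target acquires /k'/'s values for everything under Place — [−labial], [−coronal], [+dorsal], [+high], [+back] — while keeping its own [constricted glottis], [spread glottis], [voice], ….
Among the inventory, only /ɣ/ has exactly this specification, giving the surface form [uk'ɣi].

[uk'ɣi]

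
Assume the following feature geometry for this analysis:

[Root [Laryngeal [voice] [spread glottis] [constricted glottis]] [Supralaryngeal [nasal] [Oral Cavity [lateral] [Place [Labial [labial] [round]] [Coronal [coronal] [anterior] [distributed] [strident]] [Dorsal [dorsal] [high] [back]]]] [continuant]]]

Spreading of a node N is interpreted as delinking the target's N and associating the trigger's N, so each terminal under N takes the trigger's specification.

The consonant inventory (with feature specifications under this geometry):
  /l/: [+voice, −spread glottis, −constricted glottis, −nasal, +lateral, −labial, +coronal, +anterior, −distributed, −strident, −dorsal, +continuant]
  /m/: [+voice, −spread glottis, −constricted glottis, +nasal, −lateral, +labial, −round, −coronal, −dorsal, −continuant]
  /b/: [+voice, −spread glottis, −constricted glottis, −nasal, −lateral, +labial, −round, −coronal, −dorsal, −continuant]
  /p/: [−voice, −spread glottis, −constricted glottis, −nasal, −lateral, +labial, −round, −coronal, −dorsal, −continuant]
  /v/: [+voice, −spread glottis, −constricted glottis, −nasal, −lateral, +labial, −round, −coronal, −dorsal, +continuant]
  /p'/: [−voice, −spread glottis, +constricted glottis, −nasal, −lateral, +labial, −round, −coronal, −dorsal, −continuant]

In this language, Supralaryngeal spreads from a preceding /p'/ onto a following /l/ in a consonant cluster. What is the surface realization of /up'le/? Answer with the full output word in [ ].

[up'be]

Supralaryngeal immediately or transitively dominates [nasal], [lateral], [labial], [round], [coronal], [anterior], [distributed], [strident], [dorsal], [high], [back], [continuant].
Spreading Supralaryngeal from /p'/ onto /l/ replaces those values with /p'/'s: [−nasal], [−lateral], [+labial], [−round], [−coronal], [−dorsal], [−continuant]. Features outside Supralaryngeal ([voice], [spread glottis], [constricted glottis]) stay as in /l/.
Among the inventory, only /b/ has exactly this specification, giving the surface form [up'be].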